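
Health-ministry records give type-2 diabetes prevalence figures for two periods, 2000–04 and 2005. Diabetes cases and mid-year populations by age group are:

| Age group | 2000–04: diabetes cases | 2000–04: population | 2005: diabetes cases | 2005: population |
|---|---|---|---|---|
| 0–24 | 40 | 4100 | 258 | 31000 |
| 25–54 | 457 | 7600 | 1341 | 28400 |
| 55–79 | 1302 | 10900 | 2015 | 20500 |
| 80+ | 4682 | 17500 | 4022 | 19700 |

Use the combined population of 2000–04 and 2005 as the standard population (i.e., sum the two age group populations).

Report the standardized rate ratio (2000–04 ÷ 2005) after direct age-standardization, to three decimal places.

1.279

Age-specific rates per 1000 for 2000–04: 9.756, 60.132, 119.450, 267.543.
For 2005: 8.323, 47.218, 98.293, 204.162.
Combined standard total = 139700; weights = 0.2513, 0.2577, 0.2248, 0.2663.
2000–04: 0.2513×9.756 + 0.2577×60.132 + 0.2248×119.450 + 0.2663×267.543 = 116.0378 per 1000.
2005: 0.2513×8.323 + 0.2577×47.218 + 0.2248×98.293 + 0.2663×204.162 = 90.7174 per 1000.
Ratio = 116.0378 ÷ 90.7174 = 1.27911.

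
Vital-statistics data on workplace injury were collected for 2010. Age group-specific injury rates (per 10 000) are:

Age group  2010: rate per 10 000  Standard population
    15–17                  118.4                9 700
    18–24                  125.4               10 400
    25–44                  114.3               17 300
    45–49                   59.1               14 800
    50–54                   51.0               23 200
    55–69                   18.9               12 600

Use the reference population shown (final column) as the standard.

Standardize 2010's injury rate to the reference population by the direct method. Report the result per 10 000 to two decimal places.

Standard total = 88 000; weights = 0.1102, 0.1182, 0.1966, 0.1682, 0.2636, 0.1432.
Standardized rate: 0.1102×118.4 + 0.1182×125.4 + 0.1966×114.3 + 0.1682×59.1 + 0.2636×51.0 + 0.1432×18.9 = 76.4324 per 10 000.

76.43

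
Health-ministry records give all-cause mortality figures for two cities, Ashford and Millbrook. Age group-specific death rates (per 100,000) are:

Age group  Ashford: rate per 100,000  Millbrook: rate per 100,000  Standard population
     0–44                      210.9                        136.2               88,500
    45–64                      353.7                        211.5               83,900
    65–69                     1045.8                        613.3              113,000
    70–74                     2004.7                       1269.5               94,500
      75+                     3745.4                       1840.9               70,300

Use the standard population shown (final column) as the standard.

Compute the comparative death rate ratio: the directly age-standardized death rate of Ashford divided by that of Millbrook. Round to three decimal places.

1.777

Standard total = 450,200; weights = 0.1966, 0.1864, 0.2510, 0.2099, 0.1562.
Ashford: 0.1966×210.9 + 0.1864×353.7 + 0.2510×1045.8 + 0.2099×2004.7 + 0.1562×3745.4 = 1375.5248 per 100,000.
Millbrook: 0.1966×136.2 + 0.1864×211.5 + 0.2510×613.3 + 0.2099×1269.5 + 0.1562×1840.9 = 774.0659 per 100,000.
Ratio = 1375.5248 ÷ 774.0659 = 1.77701.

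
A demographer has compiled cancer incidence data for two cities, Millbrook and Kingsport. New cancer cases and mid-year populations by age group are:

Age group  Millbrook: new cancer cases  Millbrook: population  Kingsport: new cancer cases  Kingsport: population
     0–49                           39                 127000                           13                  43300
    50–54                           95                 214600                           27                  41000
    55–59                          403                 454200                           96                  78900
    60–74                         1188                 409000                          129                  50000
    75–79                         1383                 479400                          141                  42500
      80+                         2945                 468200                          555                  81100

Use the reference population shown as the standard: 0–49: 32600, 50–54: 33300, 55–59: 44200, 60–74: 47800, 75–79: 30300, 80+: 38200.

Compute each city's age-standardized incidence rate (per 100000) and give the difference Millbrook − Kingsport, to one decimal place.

-17.8

Age-specific rates per 100000 for Millbrook: 30.71, 44.27, 88.73, 290.46, 288.49, 629.00.
For Kingsport: 30.02, 65.85, 121.67, 258.00, 331.76, 684.34.
Standard total = 226400; weights = 0.1440, 0.1471, 0.1952, 0.2111, 0.1338, 0.1687.
Millbrook: 0.1440×30.71 + 0.1471×44.27 + 0.1952×88.73 + 0.2111×290.46 + 0.1338×288.49 + 0.1687×629.00 = 234.3211 per 100000.
Kingsport: 0.1440×30.02 + 0.1471×65.85 + 0.1952×121.67 + 0.2111×258.00 + 0.1338×331.76 + 0.1687×684.34 = 252.1038 per 100000.
Difference = 234.3211 − 252.1038 = -17.7827.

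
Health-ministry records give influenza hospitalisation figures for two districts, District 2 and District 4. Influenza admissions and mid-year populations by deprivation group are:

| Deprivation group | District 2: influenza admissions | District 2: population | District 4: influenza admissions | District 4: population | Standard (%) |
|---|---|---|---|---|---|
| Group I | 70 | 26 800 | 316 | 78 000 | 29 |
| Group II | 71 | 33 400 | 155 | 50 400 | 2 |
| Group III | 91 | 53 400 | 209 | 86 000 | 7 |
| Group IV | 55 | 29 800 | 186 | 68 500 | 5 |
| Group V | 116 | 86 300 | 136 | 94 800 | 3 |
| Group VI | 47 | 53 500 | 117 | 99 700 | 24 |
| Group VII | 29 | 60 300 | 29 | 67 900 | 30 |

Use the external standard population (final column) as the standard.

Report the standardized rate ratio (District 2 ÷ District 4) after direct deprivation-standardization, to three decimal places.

Deprivation-specific rates per 100 000 for District 2: 261.19, 212.57, 170.41, 184.56, 134.41, 87.85, 48.09.
For District 4: 405.13, 307.54, 243.02, 271.53, 143.46, 117.35, 42.71.
Standard weights: 0.29, 0.02, 0.07, 0.05, 0.03, 0.24, 0.30.
District 2: 0.2900×261.19 + 0.0200×212.57 + 0.0700×170.41 + 0.0500×184.56 + 0.0300×134.41 + 0.2400×87.85 + 0.3000×48.09 = 140.6992 per 100 000.
District 4: 0.2900×405.13 + 0.0200×307.54 + 0.0700×243.02 + 0.0500×271.53 + 0.0300×143.46 + 0.2400×117.35 + 0.3000×42.71 = 199.5075 per 100 000.
Ratio = 140.6992 ÷ 199.5075 = 0.70523.

0.705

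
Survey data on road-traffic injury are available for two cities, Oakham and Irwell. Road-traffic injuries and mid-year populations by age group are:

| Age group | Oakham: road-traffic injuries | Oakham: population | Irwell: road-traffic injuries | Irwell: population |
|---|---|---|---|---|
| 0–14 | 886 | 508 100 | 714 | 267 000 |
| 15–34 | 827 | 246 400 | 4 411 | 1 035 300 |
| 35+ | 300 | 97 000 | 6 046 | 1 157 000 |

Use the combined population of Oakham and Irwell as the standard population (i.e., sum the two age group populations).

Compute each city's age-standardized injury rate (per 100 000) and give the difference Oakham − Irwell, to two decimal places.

-137.57

Age-specific rates per 100 000 for Oakham: 174.38, 335.63, 309.28.
For Irwell: 267.42, 426.06, 522.56.
Combined standard total = 3 310 800; weights = 0.2341, 0.3871, 0.3788.
Oakham: 0.2341×174.38 + 0.3871×335.63 + 0.3788×309.28 = 287.8984 per 100 000.
Irwell: 0.2341×267.42 + 0.3871×426.06 + 0.3788×522.56 = 425.4692 per 100 000.
Difference = 287.8984 − 425.4692 = -137.5707.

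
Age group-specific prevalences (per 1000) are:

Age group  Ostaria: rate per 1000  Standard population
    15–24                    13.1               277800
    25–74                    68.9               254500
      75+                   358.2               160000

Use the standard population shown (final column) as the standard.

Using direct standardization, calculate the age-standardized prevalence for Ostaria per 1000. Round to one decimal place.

113.4

Standard total = 692300; weights = 0.4013, 0.3676, 0.2311.
Standardized rate: 0.4013×13.1 + 0.3676×68.9 + 0.2311×358.2 = 113.3703 per 1000.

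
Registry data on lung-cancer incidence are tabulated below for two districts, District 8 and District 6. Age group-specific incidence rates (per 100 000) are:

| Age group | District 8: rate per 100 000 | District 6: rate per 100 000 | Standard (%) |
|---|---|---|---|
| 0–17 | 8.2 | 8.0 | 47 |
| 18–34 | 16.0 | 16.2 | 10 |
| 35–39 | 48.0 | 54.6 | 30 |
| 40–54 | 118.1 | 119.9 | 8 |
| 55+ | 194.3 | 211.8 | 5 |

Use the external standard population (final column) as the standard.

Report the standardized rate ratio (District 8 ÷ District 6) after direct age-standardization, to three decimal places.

0.930

Standard weights: 0.47, 0.10, 0.30, 0.08, 0.05.
District 8: 0.4700×8.2 + 0.1000×16.0 + 0.3000×48.0 + 0.0800×118.1 + 0.0500×194.3 = 39.0170 per 100 000.
District 6: 0.4700×8.0 + 0.1000×16.2 + 0.3000×54.6 + 0.0800×119.9 + 0.0500×211.8 = 41.9420 per 100 000.
Ratio = 39.0170 ÷ 41.9420 = 0.93026.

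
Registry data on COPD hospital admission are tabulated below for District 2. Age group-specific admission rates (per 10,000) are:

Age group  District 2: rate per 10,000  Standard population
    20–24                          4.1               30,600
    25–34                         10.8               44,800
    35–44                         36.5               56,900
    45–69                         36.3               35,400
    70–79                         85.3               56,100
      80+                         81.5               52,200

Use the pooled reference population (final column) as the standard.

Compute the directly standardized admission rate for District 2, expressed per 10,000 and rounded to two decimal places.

Standard total = 276,000; weights = 0.1109, 0.1623, 0.2062, 0.1283, 0.2033, 0.1891.
Standardized rate: 0.1109×4.1 + 0.1623×10.8 + 0.2062×36.5 + 0.1283×36.3 + 0.2033×85.3 + 0.1891×81.5 = 47.1406 per 10,000.

47.14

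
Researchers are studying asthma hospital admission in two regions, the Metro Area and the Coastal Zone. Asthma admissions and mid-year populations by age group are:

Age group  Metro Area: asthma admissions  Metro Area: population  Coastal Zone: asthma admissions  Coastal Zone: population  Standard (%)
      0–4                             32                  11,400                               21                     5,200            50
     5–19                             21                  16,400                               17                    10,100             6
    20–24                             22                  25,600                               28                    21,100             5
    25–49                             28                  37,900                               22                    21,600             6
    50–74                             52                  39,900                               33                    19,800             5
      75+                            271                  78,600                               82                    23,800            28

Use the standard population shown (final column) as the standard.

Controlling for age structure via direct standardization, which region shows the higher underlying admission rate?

Age-specific rates per 10,000 for the Metro Area: 28.07, 12.80, 8.59, 7.39, 13.03, 34.48.
For the Coastal Zone: 40.38, 16.83, 13.27, 10.19, 16.67, 34.45.
Standard weights: 0.50, 0.06, 0.05, 0.06, 0.05, 0.28.
The Metro Area: 0.5000×28.07 + 0.0600×12.80 + 0.0500×8.59 + 0.0600×7.39 + 0.0500×13.03 + 0.2800×34.48 = 25.9819 per 10,000.
The Coastal Zone: 0.5000×40.38 + 0.0600×16.83 + 0.0500×13.27 + 0.0600×10.19 + 0.0500×16.67 + 0.2800×34.45 = 32.9572 per 10,000.
The crude rates (20.31 vs 19.98) would put the Metro Area higher, but that reflects its age composition; once standardized to a common age structure, the Coastal Zone has the higher underlying rate.

Coastal Zone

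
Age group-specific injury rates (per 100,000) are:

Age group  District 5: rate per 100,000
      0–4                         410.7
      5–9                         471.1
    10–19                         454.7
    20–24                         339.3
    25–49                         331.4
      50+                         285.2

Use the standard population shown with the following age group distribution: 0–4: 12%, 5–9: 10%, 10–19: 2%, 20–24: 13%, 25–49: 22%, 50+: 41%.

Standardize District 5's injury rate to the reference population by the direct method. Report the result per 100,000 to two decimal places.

Standard weights: 0.12, 0.10, 0.02, 0.13, 0.22, 0.41.
Standardized rate: 0.1200×410.7 + 0.1000×471.1 + 0.0200×454.7 + 0.1300×339.3 + 0.2200×331.4 + 0.4100×285.2 = 339.4370 per 100,000.

339.44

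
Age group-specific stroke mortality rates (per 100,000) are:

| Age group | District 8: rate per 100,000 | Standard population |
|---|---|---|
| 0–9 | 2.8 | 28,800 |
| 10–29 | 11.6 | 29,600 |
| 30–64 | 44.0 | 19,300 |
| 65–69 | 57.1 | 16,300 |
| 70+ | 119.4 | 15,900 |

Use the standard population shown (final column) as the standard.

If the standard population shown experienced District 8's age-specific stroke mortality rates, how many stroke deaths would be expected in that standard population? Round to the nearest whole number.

41

Expected stroke deaths = Σ (standard pop × age-specific rate ÷ 100,000)
= 28,800×2.8/100,000 + 29,600×11.6/100,000 + 19,300×44.0/100,000 + 16,300×57.1/100,000 + 15,900×119.4/100,000
= 0.81 + 3.43 + 8.49 + 9.31 + 18.98 = 41.02.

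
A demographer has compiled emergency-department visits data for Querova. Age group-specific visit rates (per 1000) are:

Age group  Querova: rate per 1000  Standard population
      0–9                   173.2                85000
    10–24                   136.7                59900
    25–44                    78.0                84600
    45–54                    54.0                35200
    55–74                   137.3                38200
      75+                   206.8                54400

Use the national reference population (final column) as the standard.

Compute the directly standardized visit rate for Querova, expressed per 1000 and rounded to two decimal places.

Standard total = 357300; weights = 0.2379, 0.1676, 0.2368, 0.0985, 0.1069, 0.1523.
Standardized rate: 0.2379×173.2 + 0.1676×136.7 + 0.2368×78.0 + 0.0985×54.0 + 0.1069×137.3 + 0.1523×206.8 = 134.0742 per 1000.

134.07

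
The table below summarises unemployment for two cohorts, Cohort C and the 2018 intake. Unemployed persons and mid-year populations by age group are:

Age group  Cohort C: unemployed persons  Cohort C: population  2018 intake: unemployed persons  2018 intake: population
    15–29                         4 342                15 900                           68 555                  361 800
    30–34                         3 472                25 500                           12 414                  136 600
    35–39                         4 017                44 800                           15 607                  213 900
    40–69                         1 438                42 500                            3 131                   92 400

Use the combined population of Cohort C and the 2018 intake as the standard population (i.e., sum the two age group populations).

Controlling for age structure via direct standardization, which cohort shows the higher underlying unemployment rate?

Age-specific rates per 1 000 for Cohort C: 273.082, 136.157, 89.665, 33.835.
For the 2018 intake: 189.483, 90.878, 72.964, 33.885.
Combined standard total = 933 400; weights = 0.4046, 0.1737, 0.2772, 0.1445.
Cohort C: 0.4046×273.082 + 0.1737×136.157 + 0.2772×89.665 + 0.1445×33.835 = 163.8898 per 1 000.
The 2018 intake: 0.4046×189.483 + 0.1737×90.878 + 0.2772×72.964 + 0.1445×33.885 = 117.5767 per 1 000.
The crude rates (103.10 vs 123.91) would put the 2018 intake higher, but that reflects its age composition; once standardized to a common age structure, Cohort C has the higher underlying rate.

Cohort C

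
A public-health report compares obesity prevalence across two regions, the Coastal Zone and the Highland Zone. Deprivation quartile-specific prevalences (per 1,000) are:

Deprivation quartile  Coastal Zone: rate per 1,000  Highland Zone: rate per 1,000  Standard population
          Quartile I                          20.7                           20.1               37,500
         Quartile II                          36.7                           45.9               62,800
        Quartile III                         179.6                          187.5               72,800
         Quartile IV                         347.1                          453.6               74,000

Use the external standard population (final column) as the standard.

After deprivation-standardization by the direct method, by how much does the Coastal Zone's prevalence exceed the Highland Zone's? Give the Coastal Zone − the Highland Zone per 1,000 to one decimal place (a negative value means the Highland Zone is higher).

Standard total = 247,100; weights = 0.1518, 0.2541, 0.2946, 0.2995.
The Coastal Zone: 0.1518×20.7 + 0.2541×36.7 + 0.2946×179.6 + 0.2995×347.1 = 169.3294 per 1,000.
The Highland Zone: 0.1518×20.1 + 0.2541×45.9 + 0.2946×187.5 + 0.2995×453.6 = 205.7979 per 1,000.
Difference = 169.3294 − 205.7979 = -36.4686.

-36.5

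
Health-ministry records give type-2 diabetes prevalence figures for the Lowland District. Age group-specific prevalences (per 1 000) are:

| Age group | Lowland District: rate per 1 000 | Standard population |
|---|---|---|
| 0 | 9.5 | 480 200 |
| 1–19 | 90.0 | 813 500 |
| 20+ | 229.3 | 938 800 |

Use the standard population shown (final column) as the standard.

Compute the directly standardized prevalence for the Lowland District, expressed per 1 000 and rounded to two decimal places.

Standard total = 2 232 500; weights = 0.2151, 0.3644, 0.4205.
Standardized rate: 0.2151×9.5 + 0.3644×90.0 + 0.4205×229.3 = 131.2626 per 1 000.

131.26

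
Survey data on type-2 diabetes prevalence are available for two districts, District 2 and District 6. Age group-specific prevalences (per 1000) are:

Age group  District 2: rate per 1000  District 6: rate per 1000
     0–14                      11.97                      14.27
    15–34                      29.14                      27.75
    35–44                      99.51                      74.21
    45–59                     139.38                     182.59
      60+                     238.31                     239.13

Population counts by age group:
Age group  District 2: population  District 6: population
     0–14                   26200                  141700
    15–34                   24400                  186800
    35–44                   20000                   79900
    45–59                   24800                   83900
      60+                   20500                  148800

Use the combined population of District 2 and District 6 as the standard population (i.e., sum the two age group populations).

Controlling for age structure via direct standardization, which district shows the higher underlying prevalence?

Combined standard total = 757000; weights = 0.2218, 0.2790, 0.1320, 0.1436, 0.2236.
District 2: 0.2218×11.97 + 0.2790×29.14 + 0.1320×99.51 + 0.1436×139.38 + 0.2236×238.31 = 97.2281 per 1000.
District 6: 0.2218×14.27 + 0.2790×27.75 + 0.1320×74.21 + 0.1436×182.59 + 0.2236×239.13 = 100.3997 per 1000.

District 6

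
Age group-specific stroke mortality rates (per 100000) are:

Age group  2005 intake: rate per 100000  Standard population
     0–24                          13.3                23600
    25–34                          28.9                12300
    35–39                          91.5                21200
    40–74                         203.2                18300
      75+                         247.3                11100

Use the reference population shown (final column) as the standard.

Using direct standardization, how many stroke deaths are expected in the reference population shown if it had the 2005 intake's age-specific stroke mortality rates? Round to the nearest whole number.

91

Expected stroke deaths = Σ (standard pop × age-specific rate ÷ 100000)
= 23600×13.3/100000 + 12300×28.9/100000 + 21200×91.5/100000 + 18300×203.2/100000 + 11100×247.3/100000
= 3.14 + 3.55 + 19.40 + 37.19 + 27.45 = 90.73.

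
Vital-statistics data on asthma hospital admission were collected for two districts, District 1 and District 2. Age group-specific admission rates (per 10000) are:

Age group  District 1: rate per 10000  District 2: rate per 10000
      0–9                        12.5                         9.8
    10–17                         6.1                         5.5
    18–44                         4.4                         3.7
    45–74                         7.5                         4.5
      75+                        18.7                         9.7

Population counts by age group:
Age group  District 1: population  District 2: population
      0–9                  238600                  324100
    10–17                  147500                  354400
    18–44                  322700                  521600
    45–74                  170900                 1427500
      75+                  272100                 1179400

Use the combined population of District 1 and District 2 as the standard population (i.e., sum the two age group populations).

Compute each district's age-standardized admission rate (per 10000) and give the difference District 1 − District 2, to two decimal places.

Combined standard total = 4958800; weights = 0.1135, 0.1012, 0.1703, 0.3223, 0.2927.
District 1: 0.1135×12.5 + 0.1012×6.1 + 0.1703×4.4 + 0.3223×7.5 + 0.2927×18.7 = 10.6762 per 10000.
District 2: 0.1135×9.8 + 0.1012×5.5 + 0.1703×3.7 + 0.3223×4.5 + 0.2927×9.7 = 6.5885 per 10000.
Difference = 10.6762 − 6.5885 = 4.0877.

4.09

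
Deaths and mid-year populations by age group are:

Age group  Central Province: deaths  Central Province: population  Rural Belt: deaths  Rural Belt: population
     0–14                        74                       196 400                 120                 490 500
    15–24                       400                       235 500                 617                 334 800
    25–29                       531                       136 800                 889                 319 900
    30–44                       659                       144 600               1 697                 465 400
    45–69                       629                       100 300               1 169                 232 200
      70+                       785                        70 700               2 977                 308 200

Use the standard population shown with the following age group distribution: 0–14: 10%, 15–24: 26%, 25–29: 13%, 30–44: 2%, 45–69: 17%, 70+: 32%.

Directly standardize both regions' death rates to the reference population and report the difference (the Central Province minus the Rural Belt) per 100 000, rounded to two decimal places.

80.95

Age-specific rates per 100 000 for the Central Province: 37.68, 169.85, 388.16, 455.74, 627.12, 1110.33.
For the Rural Belt: 24.46, 184.29, 277.90, 364.63, 503.45, 965.93.
Standard weights: 0.10, 0.26, 0.13, 0.02, 0.17, 0.32.
The Central Province: 0.1000×37.68 + 0.2600×169.85 + 0.1300×388.16 + 0.0200×455.74 + 0.1700×627.12 + 0.3200×1110.33 = 569.4188 per 100 000.
The Rural Belt: 0.1000×24.46 + 0.2600×184.29 + 0.1300×277.90 + 0.0200×364.63 + 0.1700×503.45 + 0.3200×965.93 = 488.4649 per 100 000.
Difference = 569.4188 − 488.4649 = 80.9539.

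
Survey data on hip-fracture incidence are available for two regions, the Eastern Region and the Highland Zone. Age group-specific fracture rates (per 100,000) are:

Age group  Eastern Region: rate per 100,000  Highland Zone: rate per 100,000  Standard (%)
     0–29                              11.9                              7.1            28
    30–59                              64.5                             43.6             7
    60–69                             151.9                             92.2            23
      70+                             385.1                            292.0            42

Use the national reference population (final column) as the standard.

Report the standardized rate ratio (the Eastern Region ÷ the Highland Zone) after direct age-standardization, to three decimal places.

Standard weights: 0.28, 0.07, 0.23, 0.42.
The Eastern Region: 0.2800×11.9 + 0.0700×64.5 + 0.2300×151.9 + 0.4200×385.1 = 204.5260 per 100,000.
The Highland Zone: 0.2800×7.1 + 0.0700×43.6 + 0.2300×92.2 + 0.4200×292.0 = 148.8860 per 100,000.
Ratio = 204.5260 ÷ 148.8860 = 1.37371.

1.374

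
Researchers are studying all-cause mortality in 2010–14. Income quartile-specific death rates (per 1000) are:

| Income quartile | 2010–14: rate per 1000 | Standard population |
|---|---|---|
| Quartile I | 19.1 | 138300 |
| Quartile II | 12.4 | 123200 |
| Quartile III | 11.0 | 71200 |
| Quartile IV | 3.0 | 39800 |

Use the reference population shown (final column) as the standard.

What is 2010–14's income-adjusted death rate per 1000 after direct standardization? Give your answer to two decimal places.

13.62

Standard total = 372500; weights = 0.3713, 0.3307, 0.1911, 0.1068.
Standardized rate: 0.3713×19.1 + 0.3307×12.4 + 0.1911×11.0 + 0.1068×3.0 = 13.6156 per 1000.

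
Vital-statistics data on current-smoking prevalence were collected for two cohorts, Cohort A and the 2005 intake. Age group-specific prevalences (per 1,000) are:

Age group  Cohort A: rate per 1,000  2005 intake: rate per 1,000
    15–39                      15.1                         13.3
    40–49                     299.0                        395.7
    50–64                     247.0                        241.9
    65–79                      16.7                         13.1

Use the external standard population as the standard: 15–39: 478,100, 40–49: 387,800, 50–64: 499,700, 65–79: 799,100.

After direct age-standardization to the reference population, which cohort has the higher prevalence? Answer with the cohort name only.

2005 intake

Standard total = 2,164,700; weights = 0.2209, 0.1791, 0.2308, 0.3692.
Cohort A: 0.2209×15.1 + 0.1791×299.0 + 0.2308×247.0 + 0.3692×16.7 = 120.0824 per 1,000.
The 2005 intake: 0.2209×13.3 + 0.1791×395.7 + 0.2308×241.9 + 0.3692×13.1 = 134.5022 per 1,000.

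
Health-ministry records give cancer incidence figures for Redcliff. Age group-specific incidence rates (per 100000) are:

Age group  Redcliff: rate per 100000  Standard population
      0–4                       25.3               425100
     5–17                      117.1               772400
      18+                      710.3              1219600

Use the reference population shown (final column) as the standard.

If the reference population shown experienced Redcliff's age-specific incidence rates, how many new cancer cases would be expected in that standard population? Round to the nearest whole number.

Expected new cancer cases = Σ (standard pop × age-specific rate ÷ 100000)
= 425100×25.3/100000 + 772400×117.1/100000 + 1219600×710.3/100000
= 107.55 + 904.48 + 8662.82 = 9674.85.

9675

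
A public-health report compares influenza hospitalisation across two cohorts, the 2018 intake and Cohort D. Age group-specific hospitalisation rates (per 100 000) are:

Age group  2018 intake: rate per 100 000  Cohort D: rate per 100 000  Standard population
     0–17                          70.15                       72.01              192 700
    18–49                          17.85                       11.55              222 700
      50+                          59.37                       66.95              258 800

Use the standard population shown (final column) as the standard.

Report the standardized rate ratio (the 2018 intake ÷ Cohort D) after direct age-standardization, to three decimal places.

0.973

Standard total = 674 200; weights = 0.2858, 0.3303, 0.3839.
The 2018 intake: 0.2858×70.15 + 0.3303×17.85 + 0.3839×59.37 = 48.7364 per 100 000.
Cohort D: 0.2858×72.01 + 0.3303×11.55 + 0.3839×66.95 = 50.0967 per 100 000.
Ratio = 48.7364 ÷ 50.0967 = 0.97285.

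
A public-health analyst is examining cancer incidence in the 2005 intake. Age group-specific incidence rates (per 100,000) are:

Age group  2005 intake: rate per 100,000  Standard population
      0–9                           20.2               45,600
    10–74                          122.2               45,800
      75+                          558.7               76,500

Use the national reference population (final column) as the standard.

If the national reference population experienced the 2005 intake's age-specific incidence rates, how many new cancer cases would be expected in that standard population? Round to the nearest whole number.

Expected new cancer cases = Σ (standard pop × age-specific rate ÷ 100,000)
= 45,600×20.2/100,000 + 45,800×122.2/100,000 + 76,500×558.7/100,000
= 9.21 + 55.97 + 427.41 = 492.58.

493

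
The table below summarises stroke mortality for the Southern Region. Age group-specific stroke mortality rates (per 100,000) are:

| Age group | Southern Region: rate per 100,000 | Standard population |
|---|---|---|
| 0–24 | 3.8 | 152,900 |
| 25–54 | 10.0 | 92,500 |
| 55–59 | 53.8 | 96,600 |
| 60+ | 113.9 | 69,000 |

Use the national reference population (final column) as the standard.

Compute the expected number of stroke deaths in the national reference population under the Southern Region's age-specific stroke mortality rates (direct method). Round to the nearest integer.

146

Expected stroke deaths = Σ (standard pop × age-specific rate ÷ 100,000)
= 152,900×3.8/100,000 + 92,500×10.0/100,000 + 96,600×53.8/100,000 + 69,000×113.9/100,000
= 5.81 + 9.25 + 51.97 + 78.59 = 145.62.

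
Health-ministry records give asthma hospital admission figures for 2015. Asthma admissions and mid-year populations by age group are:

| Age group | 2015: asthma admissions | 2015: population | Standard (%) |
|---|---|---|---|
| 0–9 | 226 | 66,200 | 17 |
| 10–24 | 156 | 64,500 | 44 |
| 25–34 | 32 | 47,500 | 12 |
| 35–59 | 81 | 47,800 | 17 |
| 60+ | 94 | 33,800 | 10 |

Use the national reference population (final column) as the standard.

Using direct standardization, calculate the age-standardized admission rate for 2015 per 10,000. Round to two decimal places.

22.92

Age-specific rates per 10,000 for 2015: 34.14, 24.19, 6.74, 16.95, 27.81.
Standard weights: 0.17, 0.44, 0.12, 0.17, 0.10.
Standardized rate: 0.1700×34.14 + 0.4400×24.19 + 0.1200×6.74 + 0.1700×16.95 + 0.1000×27.81 = 22.9157 per 10,000.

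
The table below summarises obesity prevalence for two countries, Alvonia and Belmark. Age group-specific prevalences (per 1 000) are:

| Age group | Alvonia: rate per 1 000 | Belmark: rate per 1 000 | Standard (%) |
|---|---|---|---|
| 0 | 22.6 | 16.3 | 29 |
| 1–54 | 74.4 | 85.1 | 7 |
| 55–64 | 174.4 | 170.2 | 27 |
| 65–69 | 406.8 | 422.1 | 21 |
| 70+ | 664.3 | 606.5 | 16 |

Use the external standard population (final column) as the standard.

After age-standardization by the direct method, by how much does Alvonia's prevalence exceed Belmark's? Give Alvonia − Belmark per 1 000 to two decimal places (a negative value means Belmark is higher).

Standard weights: 0.29, 0.07, 0.27, 0.21, 0.16.
Alvonia: 0.2900×22.6 + 0.0700×74.4 + 0.2700×174.4 + 0.2100×406.8 + 0.1600×664.3 = 250.5660 per 1 000.
Belmark: 0.2900×16.3 + 0.0700×85.1 + 0.2700×170.2 + 0.2100×422.1 + 0.1600×606.5 = 242.3190 per 1 000.
Difference = 250.5660 − 242.3190 = 8.2470.

8.25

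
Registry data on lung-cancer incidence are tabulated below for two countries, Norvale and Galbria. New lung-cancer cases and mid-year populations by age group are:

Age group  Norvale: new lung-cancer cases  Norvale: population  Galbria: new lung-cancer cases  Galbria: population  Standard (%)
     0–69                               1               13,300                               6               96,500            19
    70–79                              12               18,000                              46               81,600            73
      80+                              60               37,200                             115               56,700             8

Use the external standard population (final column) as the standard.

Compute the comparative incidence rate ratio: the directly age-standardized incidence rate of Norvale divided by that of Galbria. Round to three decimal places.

1.076

Age-specific rates per 100,000 for Norvale: 7.52, 66.67, 161.29.
For Galbria: 6.22, 56.37, 202.82.
Standard weights: 0.19, 0.73, 0.08.
Norvale: 0.1900×7.52 + 0.7300×66.67 + 0.0800×161.29 = 62.9985 per 100,000.
Galbria: 0.1900×6.22 + 0.7300×56.37 + 0.0800×202.82 = 58.5591 per 100,000.
Ratio = 62.9985 ÷ 58.5591 = 1.07581.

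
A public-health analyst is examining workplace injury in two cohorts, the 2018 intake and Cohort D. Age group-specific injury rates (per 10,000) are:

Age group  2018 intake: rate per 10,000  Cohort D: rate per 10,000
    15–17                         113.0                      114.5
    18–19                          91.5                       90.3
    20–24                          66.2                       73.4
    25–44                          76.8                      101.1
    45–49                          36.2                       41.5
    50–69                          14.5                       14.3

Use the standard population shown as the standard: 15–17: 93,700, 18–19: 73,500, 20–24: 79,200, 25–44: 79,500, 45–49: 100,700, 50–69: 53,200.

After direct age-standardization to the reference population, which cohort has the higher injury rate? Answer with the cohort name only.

Standard total = 479,800; weights = 0.1953, 0.1532, 0.1651, 0.1657, 0.2099, 0.1109.
The 2018 intake: 0.1953×113.0 + 0.1532×91.5 + 0.1651×66.2 + 0.1657×76.8 + 0.2099×36.2 + 0.1109×14.5 = 68.9427 per 10,000.
Cohort D: 0.1953×114.5 + 0.1532×90.3 + 0.1651×73.4 + 0.1657×101.1 + 0.2099×41.5 + 0.1109×14.3 = 75.3569 per 10,000.

Cohort D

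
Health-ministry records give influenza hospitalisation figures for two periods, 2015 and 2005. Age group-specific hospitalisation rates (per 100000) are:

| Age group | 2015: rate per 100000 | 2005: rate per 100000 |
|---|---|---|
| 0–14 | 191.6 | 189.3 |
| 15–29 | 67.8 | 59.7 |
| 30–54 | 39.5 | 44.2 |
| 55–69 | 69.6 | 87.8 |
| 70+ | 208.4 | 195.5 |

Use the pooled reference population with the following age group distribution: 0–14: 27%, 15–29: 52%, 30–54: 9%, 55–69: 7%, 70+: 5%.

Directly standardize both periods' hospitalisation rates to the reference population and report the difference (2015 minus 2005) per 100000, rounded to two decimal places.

Standard weights: 0.27, 0.52, 0.09, 0.07, 0.05.
2015: 0.2700×191.6 + 0.5200×67.8 + 0.0900×39.5 + 0.0700×69.6 + 0.0500×208.4 = 105.8350 per 100000.
2005: 0.2700×189.3 + 0.5200×59.7 + 0.0900×44.2 + 0.0700×87.8 + 0.0500×195.5 = 102.0540 per 100000.
Difference = 105.8350 − 102.0540 = 3.7810.

3.78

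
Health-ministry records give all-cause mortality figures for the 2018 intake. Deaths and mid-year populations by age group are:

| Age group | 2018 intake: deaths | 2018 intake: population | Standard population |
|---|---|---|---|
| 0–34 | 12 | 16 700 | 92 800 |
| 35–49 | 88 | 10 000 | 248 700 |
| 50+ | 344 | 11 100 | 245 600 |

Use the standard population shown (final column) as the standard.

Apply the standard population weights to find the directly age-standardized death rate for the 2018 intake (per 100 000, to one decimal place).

1680.6

Age-specific rates per 100 000 for the 2018 intake: 71.86, 880.00, 3099.10.
Standard total = 587 100; weights = 0.1581, 0.4236, 0.4183.
Standardized rate: 0.1581×71.86 + 0.4236×880.00 + 0.4183×3099.10 = 1680.5706 per 100 000.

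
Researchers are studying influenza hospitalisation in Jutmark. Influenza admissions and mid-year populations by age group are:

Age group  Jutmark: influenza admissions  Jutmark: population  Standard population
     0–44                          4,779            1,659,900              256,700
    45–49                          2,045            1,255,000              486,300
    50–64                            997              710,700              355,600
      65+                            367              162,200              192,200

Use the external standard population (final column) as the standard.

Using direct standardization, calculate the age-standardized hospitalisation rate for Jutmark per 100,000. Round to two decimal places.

190.98

Age-specific rates per 100,000 for Jutmark: 287.91, 162.95, 140.28, 226.26.
Standard total = 1,290,800; weights = 0.1989, 0.3767, 0.2755, 0.1489.
Standardized rate: 0.1989×287.91 + 0.3767×162.95 + 0.2755×140.28 + 0.1489×226.26 = 190.9830 per 100,000.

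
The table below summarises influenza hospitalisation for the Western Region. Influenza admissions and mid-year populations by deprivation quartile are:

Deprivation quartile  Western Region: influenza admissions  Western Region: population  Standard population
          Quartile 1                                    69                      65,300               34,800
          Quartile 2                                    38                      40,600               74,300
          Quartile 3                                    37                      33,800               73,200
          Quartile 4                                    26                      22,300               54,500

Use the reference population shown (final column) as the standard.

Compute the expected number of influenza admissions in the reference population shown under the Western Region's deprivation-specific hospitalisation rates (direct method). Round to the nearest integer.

250

Deprivation-specific rates per 100,000 for the Western Region: 105.67, 93.60, 109.47, 116.59.
Expected influenza admissions = Σ (standard pop × deprivation-specific rate ÷ 100,000)
= 34,800×105.67/100,000 + 74,300×93.60/100,000 + 73,200×109.47/100,000 + 54,500×116.59/100,000
= 36.77 + 69.54 + 80.13 + 63.54 = 249.99.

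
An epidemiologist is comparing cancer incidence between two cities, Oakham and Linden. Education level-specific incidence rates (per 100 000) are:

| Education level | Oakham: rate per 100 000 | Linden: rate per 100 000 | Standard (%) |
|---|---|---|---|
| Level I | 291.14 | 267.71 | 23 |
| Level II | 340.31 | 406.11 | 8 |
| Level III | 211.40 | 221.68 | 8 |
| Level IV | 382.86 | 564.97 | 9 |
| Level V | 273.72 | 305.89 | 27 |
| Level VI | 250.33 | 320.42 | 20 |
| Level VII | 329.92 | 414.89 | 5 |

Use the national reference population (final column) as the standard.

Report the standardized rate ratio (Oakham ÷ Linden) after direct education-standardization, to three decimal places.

0.867

Standard weights: 0.23, 0.08, 0.08, 0.09, 0.27, 0.20, 0.05.
Oakham: 0.2300×291.14 + 0.0800×340.31 + 0.0800×211.40 + 0.0900×382.86 + 0.2700×273.72 + 0.2000×250.33 + 0.0500×329.92 = 286.0228 per 100 000.
Linden: 0.2300×267.71 + 0.0800×406.11 + 0.0800×221.68 + 0.0900×564.97 + 0.2700×305.89 + 0.2000×320.42 + 0.0500×414.89 = 330.0626 per 100 000.
Ratio = 286.0228 ÷ 330.0626 = 0.86657.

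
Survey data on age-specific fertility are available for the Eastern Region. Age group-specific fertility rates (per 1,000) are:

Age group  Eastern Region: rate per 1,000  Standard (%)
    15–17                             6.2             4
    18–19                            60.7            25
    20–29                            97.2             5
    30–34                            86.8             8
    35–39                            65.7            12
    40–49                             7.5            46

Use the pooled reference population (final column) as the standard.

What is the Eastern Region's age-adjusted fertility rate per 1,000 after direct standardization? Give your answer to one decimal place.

38.6

Standard weights: 0.04, 0.25, 0.05, 0.08, 0.12, 0.46.
Standardized rate: 0.0400×6.2 + 0.2500×60.7 + 0.0500×97.2 + 0.0800×86.8 + 0.1200×65.7 + 0.4600×7.5 = 38.5610 per 1,000.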